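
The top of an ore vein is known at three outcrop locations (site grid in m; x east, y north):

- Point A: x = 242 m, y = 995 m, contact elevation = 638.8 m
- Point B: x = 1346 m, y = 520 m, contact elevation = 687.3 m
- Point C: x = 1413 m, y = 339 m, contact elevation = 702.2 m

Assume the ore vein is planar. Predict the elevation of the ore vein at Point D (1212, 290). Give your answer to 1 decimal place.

704.0 m

Let the plane be z = a·x + b·y + c.
Point B−Point A: 1104a − 475b = 48.5;  Point C−Point A: 1171a − 656b = 63.4.
Solving gives a = 0.010125, b = −0.078572.
Then c = 638.8 − a·242 − b·995 = 714.53.
At (1212, 290): z = 12.3 − 22.8 + 714.53 = 704.0 m.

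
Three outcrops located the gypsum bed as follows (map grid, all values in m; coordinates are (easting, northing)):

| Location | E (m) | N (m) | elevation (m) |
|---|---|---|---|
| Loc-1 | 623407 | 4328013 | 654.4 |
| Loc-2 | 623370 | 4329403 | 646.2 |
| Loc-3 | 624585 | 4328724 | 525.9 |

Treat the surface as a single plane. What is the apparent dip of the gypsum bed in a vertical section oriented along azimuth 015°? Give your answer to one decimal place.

Two edge vectors: Loc-1→Loc-2 = (-37, 1390, -8.2), Loc-1→Loc-3 = (1178, 711, -128.5).
Normal n = (Loc-1→Loc-2) × (Loc-1→Loc-3) = (-172784.8, -14414.1, -1663727).
So ∂z/∂E = −n_x/n_z = −0.10385 and ∂z/∂N = −n_y/n_z = −0.00866.
Unit vector along 015° is (sin 15°, cos 15°) = (0.2588, 0.9659).
Slope in that direction = a·(0.2588) + b·(0.9659) = −0.03525.
Apparent dip = arctan|0.03525| = 2.0° (true dip is 5.9°, so apparent ≤ true as expected).

2.0°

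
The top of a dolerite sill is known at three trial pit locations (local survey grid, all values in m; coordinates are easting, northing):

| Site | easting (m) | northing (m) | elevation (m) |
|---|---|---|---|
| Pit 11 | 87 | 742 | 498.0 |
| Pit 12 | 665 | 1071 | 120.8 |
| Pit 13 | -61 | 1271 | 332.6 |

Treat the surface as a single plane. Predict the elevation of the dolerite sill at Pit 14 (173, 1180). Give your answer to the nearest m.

276 m

Two edge vectors: Pit 11→Pit 12 = (578, 329, -377.2), Pit 11→Pit 13 = (-148, 529, -165.4).
Normal n = (Pit 11→Pit 12) × (Pit 11→Pit 13) = (145122.2, 151426.8, 354454).
So ∂z/∂easting = −n_x/n_z = −0.40942 and ∂z/∂northing = −n_y/n_z = −0.42721.
Intercept c from Pit 11: 498 + 35.62 + 316.99 = 850.61.
At (173, 1180): z = −70.8 − 504.1 + 850.61 = 275.7 m.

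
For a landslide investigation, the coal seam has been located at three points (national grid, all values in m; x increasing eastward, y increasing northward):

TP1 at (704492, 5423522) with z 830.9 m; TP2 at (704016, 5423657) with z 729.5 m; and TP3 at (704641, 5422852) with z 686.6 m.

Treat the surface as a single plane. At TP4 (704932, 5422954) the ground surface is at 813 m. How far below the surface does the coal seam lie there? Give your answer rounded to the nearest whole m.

13 m

Two edge vectors: TP1→TP2 = (-476, 135, -101.4), TP1→TP3 = (149, -670, -144.3).
Normal n = (TP1→TP2) × (TP1→TP3) = (-87418.5, -83795.4, 298805).
So ∂z/∂x = −n_x/n_z = 0.29256037 and ∂z/∂y = −n_y/n_z = 0.28043507.
Intercept c from TP1: 830.9 − 206106.44 − 1520945.75 = −1726221.29.
At (704932, 5422954): z_contact = 206235.2 + 1520786.5 − 1726221.29 = 800.3 m.
Depth below ground = 813 − 800.3 = 13 m.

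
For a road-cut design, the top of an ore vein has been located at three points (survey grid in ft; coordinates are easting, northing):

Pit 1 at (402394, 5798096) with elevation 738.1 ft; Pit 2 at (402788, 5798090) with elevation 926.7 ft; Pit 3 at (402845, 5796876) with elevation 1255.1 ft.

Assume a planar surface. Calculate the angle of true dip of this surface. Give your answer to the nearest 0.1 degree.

28.2°

Two edge vectors: Pit 1→Pit 2 = (394, -6, 188.6), Pit 1→Pit 3 = (451, -1220, 517).
Normal n = (Pit 1→Pit 2) × (Pit 1→Pit 3) = (226990, -118639.4, -477974).
So ∂z/∂easting = −n_x/n_z = 0.47490 and ∂z/∂northing = −n_y/n_z = −0.24821.
Gradient magnitude |∇z| = √(a² + b²) = √(0.22553 + 0.06161) = 0.53585.
True dip = arctan(0.53585) = 28.2°, dipping toward WNW (azimuth ≈ 298°).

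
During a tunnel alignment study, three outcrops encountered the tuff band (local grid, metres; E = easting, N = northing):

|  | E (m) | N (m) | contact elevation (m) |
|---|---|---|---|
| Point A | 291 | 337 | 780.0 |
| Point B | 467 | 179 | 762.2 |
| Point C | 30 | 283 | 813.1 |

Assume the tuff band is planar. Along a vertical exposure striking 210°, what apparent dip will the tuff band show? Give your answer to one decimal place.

Let the plane be z = a·E + b·N + c.
Point B−Point A: 176a − 158b = −17.8;  Point C−Point A: −261a − 54b = 33.1.
Solving gives a = −0.12201, b = −0.02325.
Unit vector along 210° is (sin 210°, cos 210°) = (-0.5000, -0.8660).
Slope in that direction = a·(-0.5000) + b·(-0.8660) = 0.08114.
Apparent dip = arctan|0.08114| = 4.6° (true dip is 7.1°, so apparent ≤ true as expected).

4.6°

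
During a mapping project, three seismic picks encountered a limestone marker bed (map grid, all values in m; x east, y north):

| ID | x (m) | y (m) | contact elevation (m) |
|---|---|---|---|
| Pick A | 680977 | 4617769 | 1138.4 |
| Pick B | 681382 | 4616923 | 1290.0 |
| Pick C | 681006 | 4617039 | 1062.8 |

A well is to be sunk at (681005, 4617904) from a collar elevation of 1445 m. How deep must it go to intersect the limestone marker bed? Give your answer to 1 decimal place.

271.1 m

Let the plane be z = a·x + b·y + c.
Pick B−Pick A: 405a − 846b = 151.6;  Pick C−Pick A: 29a − 730b = −75.6.
Solving gives a = 0.644099205, b = 0.129149146.
Then c = 1138.4 − a·680977 − b·4617769 = −1033859.27.
At (681005, 4617904): z_contact = 438634.78 + 596398.36 − 1033859.27 = 1173.87 m.
Depth below ground = 1445 − 1173.87 = 271.1 m.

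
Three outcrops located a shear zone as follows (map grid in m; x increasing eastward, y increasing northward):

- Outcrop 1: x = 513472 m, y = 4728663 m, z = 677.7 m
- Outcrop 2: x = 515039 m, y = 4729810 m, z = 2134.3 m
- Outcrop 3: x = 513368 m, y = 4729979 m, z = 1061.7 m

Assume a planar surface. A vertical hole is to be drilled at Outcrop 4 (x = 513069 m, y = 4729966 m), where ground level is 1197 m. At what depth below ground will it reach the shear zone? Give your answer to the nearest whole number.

342 m

Let the plane be z = a·x + b·y + c.
Outcrop 2−Outcrop 1: 1567a + 1147b = 1456.6;  Outcrop 3−Outcrop 1: −104a + 1316b = 384.
Solving gives a = 0.67681168, b = 0.34527995.
Then c = 677.7 − a·513472 − b·4728663 = −1979558.67.
At (513069, 4729966): z_contact = 347251.1 + 1633162.4 − 1979558.67 = 854.8 m.
Depth below ground = 1197 − 854.8 = 342 m.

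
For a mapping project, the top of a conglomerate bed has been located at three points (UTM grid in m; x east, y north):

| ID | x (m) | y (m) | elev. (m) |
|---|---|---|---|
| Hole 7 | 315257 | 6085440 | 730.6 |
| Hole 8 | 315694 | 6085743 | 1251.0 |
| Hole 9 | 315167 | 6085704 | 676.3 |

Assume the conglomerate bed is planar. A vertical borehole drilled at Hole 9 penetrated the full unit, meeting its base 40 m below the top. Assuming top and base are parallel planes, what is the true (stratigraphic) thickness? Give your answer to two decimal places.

27.03 m

Two edge vectors: Hole 7→Hole 8 = (437, 303, 520.4), Hole 7→Hole 9 = (-90, 264, -54.3).
Normal n = (Hole 7→Hole 8) × (Hole 7→Hole 9) = (-153838.5, -23106.9, 142638).
So ∂z/∂x = −n_x/n_z = 1.07852 and ∂z/∂y = −n_y/n_z = 0.16200.
|∇z| = √(a²+b²) = 1.09062, so dip δ = arctan(1.09062) = 47.48°.
True thickness = vertical thickness × cos δ = 40 × cos 47.48° = 27.03 m.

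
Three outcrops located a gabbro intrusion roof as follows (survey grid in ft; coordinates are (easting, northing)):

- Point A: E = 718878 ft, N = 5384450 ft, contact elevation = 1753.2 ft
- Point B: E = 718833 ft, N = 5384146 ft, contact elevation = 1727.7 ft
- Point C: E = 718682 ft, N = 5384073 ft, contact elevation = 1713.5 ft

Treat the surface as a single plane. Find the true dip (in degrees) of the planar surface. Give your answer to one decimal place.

5.4°

Two edge vectors: Point A→Point B = (-45, -304, -25.5), Point A→Point C = (-196, -377, -39.7).
Normal n = (Point A→Point B) × (Point A→Point C) = (2455.3, 3211.5, -42619).
So ∂z/∂E = −n_x/n_z = 0.05761 and ∂z/∂N = −n_y/n_z = 0.07535.
Gradient magnitude |∇z| = √(a² + b²) = √(0.00332 + 0.00568) = 0.09485.
True dip = arctan(0.09485) = 5.4°, dipping toward SW (azimuth ≈ 217°).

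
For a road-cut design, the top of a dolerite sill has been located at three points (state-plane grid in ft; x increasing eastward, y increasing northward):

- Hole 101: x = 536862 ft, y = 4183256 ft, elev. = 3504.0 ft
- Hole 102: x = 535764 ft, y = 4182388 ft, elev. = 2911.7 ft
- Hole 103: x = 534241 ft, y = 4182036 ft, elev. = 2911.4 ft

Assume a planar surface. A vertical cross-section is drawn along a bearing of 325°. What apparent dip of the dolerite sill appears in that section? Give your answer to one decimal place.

42.5°

Two edge vectors: Hole 101→Hole 102 = (-1098, -868, -592.3), Hole 101→Hole 103 = (-2621, -1220, -592.6).
Normal n = (Hole 101→Hole 102) × (Hole 101→Hole 103) = (-208229.2, 901743.5, -935468).
So ∂z/∂x = −n_x/n_z = −0.22259 and ∂z/∂y = −n_y/n_z = 0.96395.
Unit vector along 325° is (sin 325°, cos 325°) = (-0.5736, 0.8192).
Slope in that direction = a·(-0.5736) + b·(0.8192) = 0.91730.
Apparent dip = arctan|0.91730| = 42.5° (true dip is 44.7°, so apparent ≤ true as expected).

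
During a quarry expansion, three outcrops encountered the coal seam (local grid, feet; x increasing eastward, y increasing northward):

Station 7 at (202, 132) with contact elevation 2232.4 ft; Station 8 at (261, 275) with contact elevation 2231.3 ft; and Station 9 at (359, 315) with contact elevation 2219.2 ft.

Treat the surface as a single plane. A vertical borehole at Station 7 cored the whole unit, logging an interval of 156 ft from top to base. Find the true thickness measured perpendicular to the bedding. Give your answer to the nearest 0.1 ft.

Let the plane be z = a·x + b·y + c.
Station 8−Station 7: 59a + 143b = −1.1;  Station 9−Station 7: 157a + 183b = −13.2.
Solving gives a = −0.14470, b = 0.05201.
|∇z| = √(a²+b²) = 0.15376, so dip δ = arctan(0.15376) = 8.74°.
True thickness = vertical thickness × cos δ = 156 × cos 8.74° = 154.2 ft.

154.2 ft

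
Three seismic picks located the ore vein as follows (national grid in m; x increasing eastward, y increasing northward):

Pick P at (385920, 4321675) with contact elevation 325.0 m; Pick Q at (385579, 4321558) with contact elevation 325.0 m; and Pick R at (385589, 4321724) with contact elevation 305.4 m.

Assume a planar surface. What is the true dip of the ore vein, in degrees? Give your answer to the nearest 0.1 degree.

Two edge vectors: Pick P→Pick Q = (-341, -117, 0), Pick P→Pick R = (-331, 49, -19.6).
Normal n = (Pick P→Pick Q) × (Pick P→Pick R) = (2293.2, -6683.6, -55436).
So ∂z/∂x = −n_x/n_z = 0.04137 and ∂z/∂y = −n_y/n_z = −0.12056.
Gradient magnitude |∇z| = √(a² + b²) = √(0.00171 + 0.01454) = 0.12746.
True dip = arctan(0.12746) = 7.3°, dipping toward NNW (azimuth ≈ 341°).

7.3°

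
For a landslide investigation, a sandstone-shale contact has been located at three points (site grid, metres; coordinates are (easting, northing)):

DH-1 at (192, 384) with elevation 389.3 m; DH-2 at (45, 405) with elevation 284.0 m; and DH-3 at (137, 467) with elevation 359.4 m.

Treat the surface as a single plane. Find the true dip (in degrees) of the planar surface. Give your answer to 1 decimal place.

Let the plane be z = a·E + b·N + c.
DH-2−DH-1: −147a + 21b = −105.3;  DH-3−DH-1: −55a + 83b = −29.9.
Solving gives a = 0.73438, b = 0.12640.
Gradient magnitude |∇z| = √(a² + b²) = √(0.53932 + 0.01598) = 0.74518.
True dip = arctan(0.74518) = 36.7°, dipping toward W (azimuth ≈ 260°).

36.7°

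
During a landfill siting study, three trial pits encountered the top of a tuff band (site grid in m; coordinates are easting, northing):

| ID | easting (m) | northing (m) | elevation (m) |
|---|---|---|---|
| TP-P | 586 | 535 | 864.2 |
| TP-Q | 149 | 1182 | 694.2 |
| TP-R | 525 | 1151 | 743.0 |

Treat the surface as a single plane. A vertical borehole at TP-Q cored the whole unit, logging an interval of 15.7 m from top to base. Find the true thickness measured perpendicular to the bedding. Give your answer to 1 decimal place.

Two edge vectors: TP-P→TP-Q = (-437, 647, -170), TP-P→TP-R = (-61, 616, -121.2).
Normal n = (TP-P→TP-Q) × (TP-P→TP-R) = (26303.6, -42594.4, -229725).
So ∂z/∂easting = −n_x/n_z = 0.11450 and ∂z/∂northing = −n_y/n_z = −0.18541.
|∇z| = √(a²+b²) = 0.21792, so dip δ = arctan(0.21792) = 12.29°.
True thickness = vertical thickness × cos δ = 15.7 × cos 12.29° = 15.3 m.

15.3 m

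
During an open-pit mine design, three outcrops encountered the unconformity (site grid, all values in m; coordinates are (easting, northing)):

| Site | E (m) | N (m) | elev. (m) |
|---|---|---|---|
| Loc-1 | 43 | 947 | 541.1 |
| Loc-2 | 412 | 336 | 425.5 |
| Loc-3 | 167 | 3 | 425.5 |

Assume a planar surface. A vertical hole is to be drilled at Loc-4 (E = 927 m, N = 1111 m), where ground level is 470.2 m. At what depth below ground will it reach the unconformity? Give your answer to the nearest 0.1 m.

Two edge vectors: Loc-1→Loc-2 = (369, -611, -115.6), Loc-1→Loc-3 = (124, -944, -115.6).
Normal n = (Loc-1→Loc-2) × (Loc-1→Loc-3) = (-38494.8, 28322, -272572).
So ∂z/∂E = −n_x/n_z = −0.141228 and ∂z/∂N = −n_y/n_z = 0.103906.
Intercept c from Loc-1: 541.1 + 6.07 − 98.40 = 448.77.
At (927, 1111): z_contact = −130.92 + 115.44 + 448.77 = 433.30 m.
Depth below ground = 470.2 − 433.30 = 36.9 m.

36.9 m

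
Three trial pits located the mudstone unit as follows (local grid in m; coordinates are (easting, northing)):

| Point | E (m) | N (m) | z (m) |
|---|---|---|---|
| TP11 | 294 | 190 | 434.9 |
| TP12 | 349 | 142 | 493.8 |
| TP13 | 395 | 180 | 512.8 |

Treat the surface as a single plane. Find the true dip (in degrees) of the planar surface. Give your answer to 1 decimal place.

39.7°

Let the plane be z = a·E + b·N + c.
TP12−TP11: 55a − 48b = 58.9;  TP13−TP11: 101a − 10b = 77.9.
Solving gives a = 0.73295, b = −0.38725.
Gradient magnitude |∇z| = √(a² + b²) = √(0.53721 + 0.14996) = 0.82896.
True dip = arctan(0.82896) = 39.7°, dipping toward WNW (azimuth ≈ 298°).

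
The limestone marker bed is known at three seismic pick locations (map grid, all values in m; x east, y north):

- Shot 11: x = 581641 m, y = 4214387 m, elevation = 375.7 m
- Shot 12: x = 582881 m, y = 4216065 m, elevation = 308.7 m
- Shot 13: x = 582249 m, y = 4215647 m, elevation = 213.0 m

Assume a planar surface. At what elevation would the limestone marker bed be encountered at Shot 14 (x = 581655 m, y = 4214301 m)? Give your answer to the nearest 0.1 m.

Two edge vectors: Shot 11→Shot 12 = (1240, 1678, -67), Shot 11→Shot 13 = (608, 1260, -162.7).
Normal n = (Shot 11→Shot 12) × (Shot 11→Shot 13) = (-188590.6, 161012, 542176).
So ∂z/∂x = −n_x/n_z = 0.347840185 and ∂z/∂y = −n_y/n_z = −0.296973676.
Intercept c from Shot 11: 375.7 − 202318.11 + 1251562.00 = 1049619.59.
At (581655, 4214301): z = 202323.0 − 1251536.5 + 1049619.59 = 406.1 m.

406.1 m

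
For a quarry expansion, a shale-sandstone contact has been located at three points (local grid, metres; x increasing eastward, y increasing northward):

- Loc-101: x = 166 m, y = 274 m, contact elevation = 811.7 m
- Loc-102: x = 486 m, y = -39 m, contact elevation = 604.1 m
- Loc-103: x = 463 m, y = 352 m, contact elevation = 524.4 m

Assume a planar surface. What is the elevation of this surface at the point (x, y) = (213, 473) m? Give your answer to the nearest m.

718 m

Two edge vectors: Loc-101→Loc-102 = (320, -313, -207.6), Loc-101→Loc-103 = (297, 78, -287.3).
Normal n = (Loc-101→Loc-102) × (Loc-101→Loc-103) = (106117.7, 30278.8, 117921).
So ∂z/∂x = −n_x/n_z = −0.89991 and ∂z/∂y = −n_y/n_z = −0.25677.
Intercept c from Loc-101: 811.7 + 149.38 + 70.36 = 1031.44.
At (213, 473): z = −191.7 − 121.5 + 1031.44 = 718.3 m.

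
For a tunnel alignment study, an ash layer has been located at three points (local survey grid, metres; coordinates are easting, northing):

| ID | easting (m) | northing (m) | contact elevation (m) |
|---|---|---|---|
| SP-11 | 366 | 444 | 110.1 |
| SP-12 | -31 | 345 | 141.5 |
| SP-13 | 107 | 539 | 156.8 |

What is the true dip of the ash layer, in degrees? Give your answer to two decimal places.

Two edge vectors: SP-11→SP-12 = (-397, -99, 31.4), SP-11→SP-13 = (-259, 95, 46.7).
Normal n = (SP-11→SP-12) × (SP-11→SP-13) = (-7606.3, 10407.3, -63356).
So ∂z/∂easting = −n_x/n_z = −0.12006 and ∂z/∂northing = −n_y/n_z = 0.16427.
Gradient magnitude |∇z| = √(a² + b²) = √(0.01441 + 0.02698) = 0.20346.
True dip = arctan(0.20346) = 11.50°, dipping toward SE (azimuth ≈ 144°).

11.50°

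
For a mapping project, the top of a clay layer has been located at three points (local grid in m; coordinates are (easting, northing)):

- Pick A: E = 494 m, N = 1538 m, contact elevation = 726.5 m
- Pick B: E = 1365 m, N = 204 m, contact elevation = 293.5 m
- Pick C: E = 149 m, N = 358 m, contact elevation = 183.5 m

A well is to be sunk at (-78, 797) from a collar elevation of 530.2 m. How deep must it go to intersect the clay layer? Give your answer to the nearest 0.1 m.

Two edge vectors: Pick A→Pick B = (871, -1334, -433), Pick A→Pick C = (-345, -1180, -543).
Normal n = (Pick A→Pick B) × (Pick A→Pick C) = (213422, 622338, -1488010).
So ∂z/∂E = −n_x/n_z = 0.143428 and ∂z/∂N = −n_y/n_z = 0.418235.
Intercept c from Pick A: 726.5 − 70.85 − 643.25 = 12.40.
At (-78, 797): z_contact = −11.19 + 333.33 + 12.40 = 334.55 m.
Depth below ground = 530.2 − 334.55 = 195.7 m.

195.7 m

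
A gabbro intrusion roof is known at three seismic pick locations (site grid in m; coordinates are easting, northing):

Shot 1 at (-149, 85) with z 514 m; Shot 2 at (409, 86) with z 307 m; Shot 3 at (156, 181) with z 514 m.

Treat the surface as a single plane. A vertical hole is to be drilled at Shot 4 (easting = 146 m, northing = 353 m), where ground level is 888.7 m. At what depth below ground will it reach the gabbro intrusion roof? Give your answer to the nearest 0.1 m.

167.1 m

Let the plane be z = a·easting + b·northing + c.
Shot 2−Shot 1: 558a + 1b = −207;  Shot 3−Shot 1: 305a + 96b = 0.
Solving gives a = −0.37309, b = 1.18534.
Then c = 514 − a·-149 − b·85 = 357.66.
At (146, 353): z_contact = −54.47 + 418.43 + 357.66 = 721.61 m.
Depth below ground = 888.7 − 721.61 = 167.1 m.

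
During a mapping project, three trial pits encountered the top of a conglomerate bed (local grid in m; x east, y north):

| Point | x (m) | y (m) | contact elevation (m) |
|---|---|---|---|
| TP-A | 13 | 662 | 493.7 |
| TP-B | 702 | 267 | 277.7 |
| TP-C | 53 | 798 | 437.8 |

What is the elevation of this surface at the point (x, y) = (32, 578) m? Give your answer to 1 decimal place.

Let the plane be z = a·x + b·y + c.
TP-B−TP-A: 689a − 395b = −216;  TP-C−TP-A: 40a + 136b = −55.9.
Solving gives a = −0.46991, b = −0.27282.
Then c = 493.7 − a·13 − b·662 = 680.42.
At (32, 578): z = −15.0 − 157.7 + 680.42 = 507.7 m.

507.7 m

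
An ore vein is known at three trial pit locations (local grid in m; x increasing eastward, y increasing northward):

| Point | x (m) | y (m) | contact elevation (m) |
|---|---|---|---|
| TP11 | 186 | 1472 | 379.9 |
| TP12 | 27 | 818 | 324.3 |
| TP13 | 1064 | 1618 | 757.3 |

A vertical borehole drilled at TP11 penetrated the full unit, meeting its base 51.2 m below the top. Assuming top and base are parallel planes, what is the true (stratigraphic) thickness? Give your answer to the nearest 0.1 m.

Two edge vectors: TP11→TP12 = (-159, -654, -55.6), TP11→TP13 = (878, 146, 377.4).
Normal n = (TP11→TP12) × (TP11→TP13) = (-238702, 11189.8, 550998).
So ∂z/∂x = −n_x/n_z = 0.43322 and ∂z/∂y = −n_y/n_z = −0.02031.
|∇z| = √(a²+b²) = 0.43369, so dip δ = arctan(0.43369) = 23.45°.
True thickness = vertical thickness × cos δ = 51.2 × cos 23.45° = 47.0 m.

47.0 m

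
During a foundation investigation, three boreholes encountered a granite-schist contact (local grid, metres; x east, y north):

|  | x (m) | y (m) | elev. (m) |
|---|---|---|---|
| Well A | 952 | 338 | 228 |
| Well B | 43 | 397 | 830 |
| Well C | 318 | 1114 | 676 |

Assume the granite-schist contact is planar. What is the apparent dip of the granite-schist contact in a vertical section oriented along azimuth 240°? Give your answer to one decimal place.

Let the plane be z = a·x + b·y + c.
Well B−Well A: −909a + 59b = 602;  Well C−Well A: −634a + 776b = 448.
Solving gives a = −0.65978, b = 0.03827.
Unit vector along 240° is (sin 240°, cos 240°) = (-0.8660, -0.5000).
Slope in that direction = a·(-0.8660) + b·(-0.5000) = 0.55225.
Apparent dip = arctan|0.55225| = 28.9° (true dip is 33.5°, so apparent ≤ true as expected).

28.9°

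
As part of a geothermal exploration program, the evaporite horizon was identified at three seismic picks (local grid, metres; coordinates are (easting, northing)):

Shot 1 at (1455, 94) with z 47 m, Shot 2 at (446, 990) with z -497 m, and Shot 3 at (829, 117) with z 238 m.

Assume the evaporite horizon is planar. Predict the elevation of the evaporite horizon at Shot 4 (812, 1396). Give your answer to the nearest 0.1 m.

-1024.7 m

Two edge vectors: Shot 1→Shot 2 = (-1009, 896, -544), Shot 1→Shot 3 = (-626, 23, 191).
Normal n = (Shot 1→Shot 2) × (Shot 1→Shot 3) = (183648, 533263, 537689).
So ∂z/∂E = −n_x/n_z = −0.341551 and ∂z/∂N = −n_y/n_z = −0.991768.
Intercept c from Shot 1: 47 + 496.96 + 93.23 = 637.18.
At (812, 1396): z = −277.3 − 1384.5 + 637.18 = -1024.7 m.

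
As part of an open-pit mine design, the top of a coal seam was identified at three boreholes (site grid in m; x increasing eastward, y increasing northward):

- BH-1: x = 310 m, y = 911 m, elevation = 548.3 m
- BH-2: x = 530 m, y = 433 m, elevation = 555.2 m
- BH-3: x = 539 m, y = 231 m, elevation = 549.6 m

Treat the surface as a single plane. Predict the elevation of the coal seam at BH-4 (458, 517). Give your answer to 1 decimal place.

550.6 m

Let the plane be z = a·x + b·y + c.
BH-2−BH-1: 220a − 478b = 6.9;  BH-3−BH-1: 229a − 680b = 1.3.
Solving gives a = 0.10142, b = 0.03224.
Then c = 548.3 − a·310 − b·911 = 487.49.
At (458, 517): z = 46.4 + 16.7 + 487.49 = 550.6 m.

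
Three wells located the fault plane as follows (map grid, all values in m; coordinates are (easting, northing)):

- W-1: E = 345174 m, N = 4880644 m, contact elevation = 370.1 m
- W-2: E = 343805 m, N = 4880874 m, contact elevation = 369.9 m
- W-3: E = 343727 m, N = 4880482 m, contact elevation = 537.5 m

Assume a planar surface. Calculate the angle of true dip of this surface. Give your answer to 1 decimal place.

22.8°

Let the plane be z = a·E + b·N + c.
W-2−W-1: −1369a + 230b = −0.2;  W-3−W-1: −1447a − 162b = 167.4.
Solving gives a = −0.06937, b = −0.41375.
Gradient magnitude |∇z| = √(a² + b²) = √(0.00481 + 0.17119) = 0.41952.
True dip = arctan(0.41952) = 22.8°, dipping toward N (azimuth ≈ 010°).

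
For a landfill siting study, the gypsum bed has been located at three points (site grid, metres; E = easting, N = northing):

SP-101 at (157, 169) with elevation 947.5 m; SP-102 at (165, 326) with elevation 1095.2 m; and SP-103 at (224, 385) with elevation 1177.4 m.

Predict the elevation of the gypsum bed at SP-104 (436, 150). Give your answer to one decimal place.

1063.1 m

Let the plane be z = a·E + b·N + c.
SP-102−SP-101: 8a + 157b = 147.7;  SP-103−SP-101: 67a + 216b = 229.9.
Solving gives a = 0.47675, b = 0.91647.
Then c = 947.5 − a·157 − b·169 = 717.77.
At (436, 150): z = 207.9 + 137.5 + 717.77 = 1063.1 m.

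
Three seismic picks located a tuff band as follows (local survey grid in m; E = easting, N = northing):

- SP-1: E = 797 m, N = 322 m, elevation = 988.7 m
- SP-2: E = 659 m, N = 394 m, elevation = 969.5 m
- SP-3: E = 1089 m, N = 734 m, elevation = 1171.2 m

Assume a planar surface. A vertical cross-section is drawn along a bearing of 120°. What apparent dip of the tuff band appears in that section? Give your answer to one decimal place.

Let the plane be z = a·E + b·N + c.
SP-2−SP-1: −138a + 72b = −19.2;  SP-3−SP-1: 292a + 412b = 182.5.
Solving gives a = 0.27029, b = 0.25139.
Unit vector along 120° is (sin 120°, cos 120°) = (0.8660, -0.5000).
Slope in that direction = a·(0.8660) + b·(-0.5000) = 0.10838.
Apparent dip = arctan|0.10838| = 6.2° (true dip is 20.3°, so apparent ≤ true as expected).

6.2°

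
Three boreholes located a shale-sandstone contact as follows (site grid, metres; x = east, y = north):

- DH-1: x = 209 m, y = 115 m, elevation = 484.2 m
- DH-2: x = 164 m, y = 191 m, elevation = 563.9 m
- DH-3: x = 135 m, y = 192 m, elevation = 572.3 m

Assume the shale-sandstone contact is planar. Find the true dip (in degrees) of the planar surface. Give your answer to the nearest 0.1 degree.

Let the plane be z = a·x + b·y + c.
DH-2−DH-1: −45a + 76b = 79.7;  DH-3−DH-1: −74a + 77b = 88.1.
Solving gives a = −0.25878, b = 0.89546.
Gradient magnitude |∇z| = √(a² + b²) = √(0.06697 + 0.80185) = 0.93210.
True dip = arctan(0.93210) = 43.0°, dipping toward SSE (azimuth ≈ 164°).

43.0°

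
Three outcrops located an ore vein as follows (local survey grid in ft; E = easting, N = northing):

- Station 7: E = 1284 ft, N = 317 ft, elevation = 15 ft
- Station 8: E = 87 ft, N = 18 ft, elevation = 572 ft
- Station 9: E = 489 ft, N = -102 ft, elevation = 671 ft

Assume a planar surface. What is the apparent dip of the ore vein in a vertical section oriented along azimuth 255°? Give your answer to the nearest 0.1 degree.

25.3°

Let the plane be z = a·E + b·N + c.
Station 8−Station 7: −1197a − 299b = 557;  Station 9−Station 7: −795a − 419b = 656.
Solving gives a = −0.14114, b = −1.29783.
Unit vector along 255° is (sin 255°, cos 255°) = (-0.9659, -0.2588).
Slope in that direction = a·(-0.9659) + b·(-0.2588) = 0.47224.
Apparent dip = arctan|0.47224| = 25.3° (true dip is 52.5°, so apparent ≤ true as expected).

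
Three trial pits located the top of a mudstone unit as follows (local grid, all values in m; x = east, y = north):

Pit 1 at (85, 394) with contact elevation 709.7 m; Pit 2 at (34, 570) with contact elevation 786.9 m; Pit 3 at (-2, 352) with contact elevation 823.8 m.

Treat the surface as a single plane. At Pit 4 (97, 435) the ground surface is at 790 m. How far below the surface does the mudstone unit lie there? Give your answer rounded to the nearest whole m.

94 m

Let the plane be z = a·x + b·y + c.
Pit 2−Pit 1: −51a + 176b = 77.2;  Pit 3−Pit 1: −87a − 42b = 114.1.
Solving gives a = −1.33631, b = 0.05141.
Then c = 709.7 − a·85 − b·394 = 803.03.
At (97, 435): z_contact = −129.6 + 22.4 + 803.03 = 695.8 m.
Depth below ground = 790 − 695.8 = 94 m.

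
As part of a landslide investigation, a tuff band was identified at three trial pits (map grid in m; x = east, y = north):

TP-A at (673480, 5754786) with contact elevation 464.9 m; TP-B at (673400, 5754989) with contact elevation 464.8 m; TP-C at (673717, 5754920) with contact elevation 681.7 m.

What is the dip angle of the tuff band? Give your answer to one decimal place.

38.8°

Two edge vectors: TP-A→TP-B = (-80, 203, -0.1), TP-A→TP-C = (237, 134, 216.8).
Normal n = (TP-A→TP-B) × (TP-A→TP-C) = (44023.8, 17320.3, -58831).
So ∂z/∂x = −n_x/n_z = 0.74831 and ∂z/∂y = −n_y/n_z = 0.29441.
Gradient magnitude |∇z| = √(a² + b²) = √(0.55997 + 0.08668) = 0.80414.
True dip = arctan(0.80414) = 38.8°, dipping toward WSW (azimuth ≈ 249°).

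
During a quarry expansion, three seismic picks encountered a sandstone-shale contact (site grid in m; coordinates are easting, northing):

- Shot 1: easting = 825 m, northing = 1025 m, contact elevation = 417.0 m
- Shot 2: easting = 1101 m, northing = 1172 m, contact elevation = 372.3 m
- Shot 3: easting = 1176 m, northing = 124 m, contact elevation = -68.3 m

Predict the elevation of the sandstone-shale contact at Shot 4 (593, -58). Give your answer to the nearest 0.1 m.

76.7 m

Let the plane be z = a·easting + b·northing + c.
Shot 2−Shot 1: 276a + 147b = −44.7;  Shot 3−Shot 1: 351a − 901b = −485.3.
Solving gives a = −0.371708, b = 0.393819.
Then c = 417 − a·825 − b·1025 = 319.99.
At (593, -58): z = −220.4 − 22.8 + 319.99 = 76.7 m.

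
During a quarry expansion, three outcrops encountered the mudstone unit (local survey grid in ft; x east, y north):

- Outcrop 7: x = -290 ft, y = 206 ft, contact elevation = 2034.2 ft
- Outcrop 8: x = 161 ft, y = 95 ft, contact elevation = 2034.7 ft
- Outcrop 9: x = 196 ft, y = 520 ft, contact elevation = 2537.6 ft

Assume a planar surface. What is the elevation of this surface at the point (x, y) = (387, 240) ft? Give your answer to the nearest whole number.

Two edge vectors: Outcrop 7→Outcrop 8 = (451, -111, 0.5), Outcrop 7→Outcrop 9 = (486, 314, 503.4).
Normal n = (Outcrop 7→Outcrop 8) × (Outcrop 7→Outcrop 9) = (-56034.4, -226790.4, 195560).
So ∂z/∂x = −n_x/n_z = 0.28653 and ∂z/∂y = −n_y/n_z = 1.15970.
Intercept c from Outcrop 7: 2034.2 + 83.09 − 238.90 = 1878.40.
At (387, 240): z = 110.9 + 278.3 + 1878.40 = 2267.6 ft.

2268 ft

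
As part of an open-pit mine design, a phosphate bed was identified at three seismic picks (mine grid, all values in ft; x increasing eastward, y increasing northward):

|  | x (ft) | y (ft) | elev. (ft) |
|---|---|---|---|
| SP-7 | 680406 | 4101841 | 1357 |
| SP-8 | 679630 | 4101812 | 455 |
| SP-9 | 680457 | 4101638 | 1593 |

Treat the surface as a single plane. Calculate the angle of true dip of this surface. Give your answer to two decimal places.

Two edge vectors: SP-7→SP-8 = (-776, -29, -902), SP-7→SP-9 = (51, -203, 236).
Normal n = (SP-7→SP-8) × (SP-7→SP-9) = (-189950, 137134, 159007).
So ∂z/∂x = −n_x/n_z = 1.19460 and ∂z/∂y = −n_y/n_z = −0.86244.
Gradient magnitude |∇z| = √(a² + b²) = √(1.42707 + 0.74380) = 1.47339.
True dip = arctan(1.47339) = 55.83°, dipping toward NW (azimuth ≈ 306°).

55.83°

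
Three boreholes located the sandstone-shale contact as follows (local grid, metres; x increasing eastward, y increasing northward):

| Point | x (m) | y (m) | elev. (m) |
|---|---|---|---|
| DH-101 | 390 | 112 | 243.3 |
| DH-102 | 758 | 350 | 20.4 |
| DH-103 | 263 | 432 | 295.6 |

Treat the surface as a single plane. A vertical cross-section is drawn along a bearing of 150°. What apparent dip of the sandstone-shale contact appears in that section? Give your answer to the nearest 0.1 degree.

Let the plane be z = a·x + b·y + c.
DH-102−DH-101: 368a + 238b = −222.9;  DH-103−DH-101: −127a + 320b = 52.3.
Solving gives a = −0.56610, b = −0.06123.
Unit vector along 150° is (sin 150°, cos 150°) = (0.5000, -0.8660).
Slope in that direction = a·(0.5000) + b·(-0.8660) = −0.23002.
Apparent dip = arctan|0.23002| = 13.0° (true dip is 29.7°, so apparent ≤ true as expected).

13.0°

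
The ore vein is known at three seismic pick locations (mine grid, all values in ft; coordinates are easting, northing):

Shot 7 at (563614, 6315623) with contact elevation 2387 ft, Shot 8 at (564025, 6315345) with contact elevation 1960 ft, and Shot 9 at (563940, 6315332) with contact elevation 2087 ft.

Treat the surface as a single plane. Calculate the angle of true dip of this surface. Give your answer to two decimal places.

Two edge vectors: Shot 7→Shot 8 = (411, -278, -427), Shot 7→Shot 9 = (326, -291, -300).
Normal n = (Shot 7→Shot 8) × (Shot 7→Shot 9) = (-40857, -15902, -28973).
So ∂z/∂easting = −n_x/n_z = −1.41017 and ∂z/∂northing = −n_y/n_z = −0.54886.
Gradient magnitude |∇z| = √(a² + b²) = √(1.98859 + 0.30124) = 1.51322.
True dip = arctan(1.51322) = 56.54°, dipping toward ENE (azimuth ≈ 069°).

56.54°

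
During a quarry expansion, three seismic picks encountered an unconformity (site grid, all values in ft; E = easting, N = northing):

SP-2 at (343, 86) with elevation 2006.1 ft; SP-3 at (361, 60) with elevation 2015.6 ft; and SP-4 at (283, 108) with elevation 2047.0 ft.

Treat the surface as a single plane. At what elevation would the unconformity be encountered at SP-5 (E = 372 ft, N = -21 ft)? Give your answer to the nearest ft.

Two edge vectors: SP-2→SP-3 = (18, -26, 9.5), SP-2→SP-4 = (-60, 22, 40.9).
Normal n = (SP-2→SP-3) × (SP-2→SP-4) = (-1272.4, -1306.2, -1164).
So ∂z/∂E = −n_x/n_z = −1.09313 and ∂z/∂N = −n_y/n_z = −1.12216.
Intercept c from SP-2: 2006.1 + 374.94 + 96.51 = 2477.55.
At (372, -21): z = −406.6 + 23.6 + 2477.55 = 2094.5 ft.

2094 ft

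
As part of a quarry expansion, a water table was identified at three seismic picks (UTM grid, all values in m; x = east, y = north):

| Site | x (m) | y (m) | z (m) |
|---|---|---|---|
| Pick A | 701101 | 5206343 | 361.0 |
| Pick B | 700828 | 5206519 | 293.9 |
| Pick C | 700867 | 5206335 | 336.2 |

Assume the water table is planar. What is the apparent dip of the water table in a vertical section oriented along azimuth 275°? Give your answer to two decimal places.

7.44°

Two edge vectors: Pick A→Pick B = (-273, 176, -67.1), Pick A→Pick C = (-234, -8, -24.8).
Normal n = (Pick A→Pick B) × (Pick A→Pick C) = (-4901.6, 8931, 43368).
So ∂z/∂x = −n_x/n_z = 0.11302 and ∂z/∂y = −n_y/n_z = −0.20594.
Unit vector along 275° is (sin 275°, cos 275°) = (-0.9962, 0.0872).
Slope in that direction = a·(-0.9962) + b·(0.0872) = −0.13054.
Apparent dip = arctan|0.13054| = 7.44° (true dip is 13.2°, so apparent ≤ true as expected).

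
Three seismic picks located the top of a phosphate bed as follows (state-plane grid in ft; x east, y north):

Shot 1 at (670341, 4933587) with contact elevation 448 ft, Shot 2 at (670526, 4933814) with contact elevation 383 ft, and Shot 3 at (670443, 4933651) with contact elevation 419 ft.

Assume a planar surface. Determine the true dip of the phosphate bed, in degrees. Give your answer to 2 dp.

13.58°

Let the plane be z = a·x + b·y + c.
Shot 2−Shot 1: 185a + 227b = −65;  Shot 3−Shot 1: 102a + 64b = −29.
Solving gives a = −0.21416, b = −0.11181.
Gradient magnitude |∇z| = √(a² + b²) = √(0.04586 + 0.01250) = 0.24159.
True dip = arctan(0.24159) = 13.58°, dipping toward ENE (azimuth ≈ 062°).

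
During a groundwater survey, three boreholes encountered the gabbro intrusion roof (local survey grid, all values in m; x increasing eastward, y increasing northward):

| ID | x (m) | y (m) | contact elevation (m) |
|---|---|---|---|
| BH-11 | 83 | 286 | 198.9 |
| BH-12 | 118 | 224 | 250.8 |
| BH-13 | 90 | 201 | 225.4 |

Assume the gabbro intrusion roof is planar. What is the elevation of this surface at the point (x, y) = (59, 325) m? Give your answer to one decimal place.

164.1 m

Let the plane be z = a·x + b·y + c.
BH-12−BH-11: 35a − 62b = 51.9;  BH-13−BH-11: 7a − 85b = 26.5.
Solving gives a = 1.08953, b = −0.22204.
Then c = 198.9 − a·83 − b·286 = 171.97.
At (59, 325): z = 64.3 − 72.2 + 171.97 = 164.1 m.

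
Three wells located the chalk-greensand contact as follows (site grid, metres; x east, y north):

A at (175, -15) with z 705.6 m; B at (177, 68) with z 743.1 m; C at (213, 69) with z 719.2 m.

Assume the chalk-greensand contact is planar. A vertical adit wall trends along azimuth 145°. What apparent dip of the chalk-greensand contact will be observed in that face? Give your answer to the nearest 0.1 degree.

Two edge vectors: A→B = (2, 83, 37.5), A→C = (38, 84, 13.6).
Normal n = (A→B) × (A→C) = (-2021.2, 1397.8, -2986).
So ∂z/∂x = −n_x/n_z = −0.67689 and ∂z/∂y = −n_y/n_z = 0.46812.
Unit vector along 145° is (sin 145°, cos 145°) = (0.5736, -0.8192).
Slope in that direction = a·(0.5736) + b·(-0.8192) = −0.77171.
Apparent dip = arctan|0.77171| = 37.7° (true dip is 39.5°, so apparent ≤ true as expected).

37.7°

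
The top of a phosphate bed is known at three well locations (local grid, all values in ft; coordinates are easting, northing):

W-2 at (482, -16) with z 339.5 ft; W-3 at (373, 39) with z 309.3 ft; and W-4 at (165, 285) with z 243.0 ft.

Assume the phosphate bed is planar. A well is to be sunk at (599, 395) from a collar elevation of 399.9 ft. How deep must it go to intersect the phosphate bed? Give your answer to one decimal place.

Two edge vectors: W-2→W-3 = (-109, 55, -30.2), W-2→W-4 = (-317, 301, -96.5).
Normal n = (W-2→W-3) × (W-2→W-4) = (3782.7, -945.1, -15374).
So ∂z/∂easting = −n_x/n_z = 0.24605 and ∂z/∂northing = −n_y/n_z = −0.06147.
Intercept c from W-2: 339.5 − 118.59 − 0.98 = 219.92.
At (599, 395): z_contact = 147.38 − 24.28 + 219.92 = 343.02 ft.
Depth below ground = 399.9 − 343.02 = 56.9 ft.

56.9 ft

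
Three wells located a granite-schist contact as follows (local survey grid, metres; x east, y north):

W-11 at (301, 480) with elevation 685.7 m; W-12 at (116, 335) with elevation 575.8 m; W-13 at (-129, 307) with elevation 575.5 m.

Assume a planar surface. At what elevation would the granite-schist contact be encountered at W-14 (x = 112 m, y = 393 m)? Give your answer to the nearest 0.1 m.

Two edge vectors: W-11→W-12 = (-185, -145, -109.9), W-11→W-13 = (-430, -173, -110.2).
Normal n = (W-11→W-12) × (W-11→W-13) = (-3033.7, 26870, -30345).
So ∂z/∂x = −n_x/n_z = −0.09997 and ∂z/∂y = −n_y/n_z = 0.88548.
Intercept c from W-11: 685.7 + 30.09 − 425.03 = 290.76.
At (112, 393): z = −11.2 + 348.0 + 290.76 = 627.6 m.

627.6 m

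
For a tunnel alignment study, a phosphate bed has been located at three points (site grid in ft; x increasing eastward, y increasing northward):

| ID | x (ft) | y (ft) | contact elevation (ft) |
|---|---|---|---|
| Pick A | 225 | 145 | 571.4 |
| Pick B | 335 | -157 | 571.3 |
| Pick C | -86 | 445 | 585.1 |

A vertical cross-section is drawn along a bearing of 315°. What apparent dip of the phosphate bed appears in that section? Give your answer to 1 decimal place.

Let the plane be z = a·x + b·y + c.
Pick B−Pick A: 110a − 302b = −0.1;  Pick C−Pick A: −311a + 300b = 13.7.
Solving gives a = −0.06742, b = −0.02423.
Unit vector along 315° is (sin 315°, cos 315°) = (-0.7071, 0.7071).
Slope in that direction = a·(-0.7071) + b·(0.7071) = 0.03054.
Apparent dip = arctan|0.03054| = 1.7° (true dip is 4.1°, so apparent ≤ true as expected).

1.7°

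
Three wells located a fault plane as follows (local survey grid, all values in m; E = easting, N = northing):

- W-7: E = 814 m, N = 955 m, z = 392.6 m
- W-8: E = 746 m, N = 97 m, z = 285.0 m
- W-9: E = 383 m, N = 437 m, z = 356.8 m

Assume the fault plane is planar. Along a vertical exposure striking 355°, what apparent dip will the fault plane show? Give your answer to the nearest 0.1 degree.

Let the plane be z = a·E + b·N + c.
W-8−W-7: −68a − 858b = −107.6;  W-9−W-7: −431a − 518b = −35.8.
Solving gives a = −0.07478, b = 0.13133.
Unit vector along 355° is (sin 355°, cos 355°) = (-0.0872, 0.9962).
Slope in that direction = a·(-0.0872) + b·(0.9962) = 0.13735.
Apparent dip = arctan|0.13735| = 7.8° (true dip is 8.6°, so apparent ≤ true as expected).

7.8°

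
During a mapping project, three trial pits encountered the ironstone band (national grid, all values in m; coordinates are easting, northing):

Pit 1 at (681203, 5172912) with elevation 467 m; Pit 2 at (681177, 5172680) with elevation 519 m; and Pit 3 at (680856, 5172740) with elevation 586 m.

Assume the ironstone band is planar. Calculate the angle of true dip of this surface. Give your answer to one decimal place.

Two edge vectors: Pit 1→Pit 2 = (-26, -232, 52), Pit 1→Pit 3 = (-347, -172, 119).
Normal n = (Pit 1→Pit 2) × (Pit 1→Pit 3) = (-18664, -14950, -76032).
So ∂z/∂easting = −n_x/n_z = −0.24548 and ∂z/∂northing = −n_y/n_z = −0.19663.
Gradient magnitude |∇z| = √(a² + b²) = √(0.06026 + 0.03866) = 0.31452.
True dip = arctan(0.31452) = 17.5°, dipping toward NE (azimuth ≈ 051°).

17.5°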